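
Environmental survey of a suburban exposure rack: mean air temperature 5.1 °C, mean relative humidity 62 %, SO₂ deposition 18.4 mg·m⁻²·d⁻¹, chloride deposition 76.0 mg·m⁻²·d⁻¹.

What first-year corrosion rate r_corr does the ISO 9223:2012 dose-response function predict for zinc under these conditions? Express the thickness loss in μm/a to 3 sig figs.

r_corr = 1.19 μm/a

zinc: temperature factor f = +0.038·(-4.9) = -0.1862
  SO₂ term: 0.0129·18.4^0.44·exp(0.046·62-0.1862) = 0.6681
  Sd branch = 0.0175·Sd^0.57·e^(0.008·RH+0.085·T) = 0.5233 μm/a
  sum: 0.6681 + 0.5233 → r_corr = 1.191 μm/a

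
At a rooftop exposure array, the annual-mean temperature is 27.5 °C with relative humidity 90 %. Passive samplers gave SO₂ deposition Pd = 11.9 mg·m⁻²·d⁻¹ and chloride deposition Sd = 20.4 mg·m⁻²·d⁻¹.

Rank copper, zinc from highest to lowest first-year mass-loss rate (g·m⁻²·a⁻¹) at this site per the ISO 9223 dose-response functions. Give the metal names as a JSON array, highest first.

["copper", "zinc"]

copper: T>10 °C ⇒ hinge -0.080·(27.5−10) = -1.4000
  sulphur-dioxide contribution → 0.5035 μm/a
  chloride contribution → 2.273 μm/a
  ⇒ r_corr(copper) = 2.777 μm/a
  mass loss = 2.777 μm/a × 8.96 g/cm³ = 24.88 g·m⁻²·a⁻¹
zinc: T>10 °C ⇒ hinge -0.071·(27.5−10) = -1.2425
  sulphur-dioxide contribution → 0.6953 μm/a
  chloride contribution → 2.077 μm/a
  total first-year rate 2.772 μm/a
  mass loss = 2.772 μm/a × 7.14 g/cm³ = 19.79 g·m⁻²·a⁻¹
Ordering by g·m⁻²·a⁻¹: copper (24.9) > zinc (19.8)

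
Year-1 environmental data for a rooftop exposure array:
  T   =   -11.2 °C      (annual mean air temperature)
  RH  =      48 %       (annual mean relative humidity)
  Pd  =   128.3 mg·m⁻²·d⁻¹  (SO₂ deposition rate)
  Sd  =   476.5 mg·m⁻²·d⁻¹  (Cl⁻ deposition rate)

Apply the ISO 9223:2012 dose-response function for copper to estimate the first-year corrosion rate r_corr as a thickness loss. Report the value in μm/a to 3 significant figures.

r_corr = 0.198 μm/a

copper: f(T) = +0.126·(T−10) [T≤10 °C] = -2.6712
  Pd branch = 0.0053·Pd^0.26·e^(0.059·RH+f) = 0.02199 μm/a
  Sd branch = 0.01025·Sd^0.27·e^(0.036·RH+0.049·T) = 0.1762 μm/a
  sum: 0.02199 + 0.1762 → r_corr = 0.1982 μm/a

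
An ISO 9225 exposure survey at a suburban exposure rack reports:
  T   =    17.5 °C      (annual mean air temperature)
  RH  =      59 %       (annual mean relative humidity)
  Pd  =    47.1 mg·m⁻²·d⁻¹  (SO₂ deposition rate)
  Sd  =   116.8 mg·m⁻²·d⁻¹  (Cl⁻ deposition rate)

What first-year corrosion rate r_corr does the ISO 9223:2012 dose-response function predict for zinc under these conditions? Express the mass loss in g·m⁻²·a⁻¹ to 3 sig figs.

r_corr = 17.8 g·m⁻²·a⁻¹

zinc: temperature factor f = -0.071·(7.5) = -0.5325
  SO₂ term: 0.0129·47.1^0.44·exp(0.046·59-0.5325) = 0.6225
  Cl⁻ term: 0.0175·116.8^0.57·exp(0.008·59+0.085·17.5) = 1.873
  sum: 0.6225 + 1.873 → r_corr = 2.495 μm/a
Convert to mass loss: 2.495 μm/a × 7.14 g/cm³ = 17.82 g·m⁻²·a⁻¹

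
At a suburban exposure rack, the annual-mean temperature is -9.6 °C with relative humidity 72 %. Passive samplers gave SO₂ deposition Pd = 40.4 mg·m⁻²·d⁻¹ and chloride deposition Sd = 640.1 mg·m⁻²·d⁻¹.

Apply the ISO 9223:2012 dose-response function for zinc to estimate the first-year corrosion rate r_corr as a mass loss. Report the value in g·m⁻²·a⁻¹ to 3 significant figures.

zinc: f(T) = +0.038·(T−10) [T≤10 °C] = -0.7448
  Pd branch = 0.0129·Pd^0.44·e^(0.046·RH+f) = 0.8557 μm/a
  Cl⁻ term: 0.0175·640.1^0.57·exp(0.008·72+0.085·-9.6) = 0.5475
  r_corr = 0.8557 + 0.5475 = 1.403 μm/a
Convert to mass loss: 1.403 μm/a × 7.14 g/cm³ = 10.02 g·m⁻²·a⁻¹

r_corr = 10.0 g·m⁻²·a⁻¹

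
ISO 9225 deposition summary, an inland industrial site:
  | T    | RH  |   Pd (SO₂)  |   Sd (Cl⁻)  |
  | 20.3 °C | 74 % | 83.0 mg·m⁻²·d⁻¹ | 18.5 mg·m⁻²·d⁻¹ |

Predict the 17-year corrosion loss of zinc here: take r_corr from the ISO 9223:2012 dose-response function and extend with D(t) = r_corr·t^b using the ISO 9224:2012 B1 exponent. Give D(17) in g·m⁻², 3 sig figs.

D(17) = 160 g·m⁻²

zinc: temperature factor f = -0.071·(10.3) = -0.7313
  sulphur-dioxide contribution → 1.305 μm/a
  chloride contribution → 0.9371 μm/a
  total first-year rate 2.242 μm/a
Power-law: D(17) = r_corr · 17^0.813
  D(17) = 2.242 × 17^0.813 = 2.242 × 10.01 = 22.44 μm
  Mass loss = 22.44 μm × 7.14 g/cm³ = 160.2 g·m⁻²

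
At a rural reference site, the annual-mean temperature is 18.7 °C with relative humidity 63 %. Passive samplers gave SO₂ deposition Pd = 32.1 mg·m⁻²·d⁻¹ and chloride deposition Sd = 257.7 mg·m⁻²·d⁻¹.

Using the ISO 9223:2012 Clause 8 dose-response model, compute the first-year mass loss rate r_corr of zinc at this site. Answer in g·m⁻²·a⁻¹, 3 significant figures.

r_corr = 28.1 g·m⁻²·a⁻¹

zinc: T>10 °C ⇒ hinge -0.071·(18.7−10) = -0.6177
  sulphur-dioxide contribution → 0.5805 μm/a
  chloride contribution → 3.362 μm/a
  ⇒ r_corr(zinc) = 3.942 μm/a
Convert to mass loss: 3.942 μm/a × 7.14 g/cm³ = 28.15 g·m⁻²·a⁻¹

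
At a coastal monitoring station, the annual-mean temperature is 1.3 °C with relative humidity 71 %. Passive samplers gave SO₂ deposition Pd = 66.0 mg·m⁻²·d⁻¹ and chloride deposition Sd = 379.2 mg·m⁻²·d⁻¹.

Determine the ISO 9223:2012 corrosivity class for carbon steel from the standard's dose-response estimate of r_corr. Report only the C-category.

carbon steel: f(T) = +0.150·(T−10) [T≤10 °C] = -1.3050
  Pd branch = 1.77·Pd^0.52·e^(0.02·RH+f) = 17.54 μm/a
  Sd branch = 0.102·Sd^0.62·e^(0.033·RH+0.04·T) = 44.43 μm/a
  sum: 17.54 + 44.43 → r_corr = 61.97 μm/a
Category bounds: 50…80 μm/a bracket r_corr ⇒ C4

C4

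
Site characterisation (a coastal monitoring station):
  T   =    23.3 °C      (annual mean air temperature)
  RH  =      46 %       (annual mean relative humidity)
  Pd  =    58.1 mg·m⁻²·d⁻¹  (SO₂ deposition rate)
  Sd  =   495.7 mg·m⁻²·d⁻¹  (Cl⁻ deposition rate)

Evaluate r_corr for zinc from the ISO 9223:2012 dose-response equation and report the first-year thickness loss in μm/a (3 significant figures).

r_corr = 6.55 μm/a

zinc: f(T) = -0.071·(T−10) [T>10 °C] = -0.9443
  SO₂ term: 0.0129·58.1^0.44·exp(0.046·46-0.9443) = 0.2487
  Cl⁻ term: 0.0175·495.7^0.57·exp(0.008·46+0.085·23.3) = 6.299
  sum: 0.2487 + 6.299 → r_corr = 6.547 μm/a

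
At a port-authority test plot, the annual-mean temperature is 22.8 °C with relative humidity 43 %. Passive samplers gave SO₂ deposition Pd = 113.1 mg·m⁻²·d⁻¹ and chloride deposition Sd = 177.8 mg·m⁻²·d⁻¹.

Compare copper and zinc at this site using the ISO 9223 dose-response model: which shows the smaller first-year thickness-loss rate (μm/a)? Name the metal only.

copper: T>10 °C ⇒ hinge -0.080·(22.8−10) = -1.0240
  SO₂ term: 0.0053·113.1^0.26·exp(0.059·43-1.0240) = 0.08227
  Cl⁻ term: 0.01025·177.8^0.27·exp(0.036·43+0.049·22.8) = 0.5966
  r_corr = 0.08227 + 0.5966 = 0.6789 μm/a
zinc: T>10 °C ⇒ hinge -0.071·(22.8−10) = -0.9088
  SO₂ term: 0.0129·113.1^0.44·exp(0.046·43-0.9088) = 0.3009
  Sd branch = 0.0175·Sd^0.57·e^(0.008·RH+0.085·T) = 3.285 μm/a
  r_corr = 0.3009 + 3.285 = 3.586 μm/a
Ordering by μm/a: zinc (3.59) > copper (0.679)

copper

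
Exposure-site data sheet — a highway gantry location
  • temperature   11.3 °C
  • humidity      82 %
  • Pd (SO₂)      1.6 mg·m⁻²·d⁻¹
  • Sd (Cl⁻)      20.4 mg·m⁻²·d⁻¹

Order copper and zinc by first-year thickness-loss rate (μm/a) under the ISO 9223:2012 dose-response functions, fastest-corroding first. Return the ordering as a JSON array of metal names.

["copper", "zinc"]

copper: T>10 °C ⇒ hinge -0.080·(11.3−10) = -0.1040
  SO₂ term: 0.0053·1.6^0.26·exp(0.059·82-0.1040) = 0.6812
  Sd branch = 0.01025·Sd^0.27·e^(0.036·RH+0.049·T) = 0.7706 μm/a
  r_corr = 0.6812 + 0.7706 = 1.452 μm/a
zinc: f(T) = -0.071·(T−10) [T>10 °C] = -0.0923
  SO₂ term: 0.0129·1.6^0.44·exp(0.046·82-0.0923) = 0.6287
  Sd branch = 0.0175·Sd^0.57·e^(0.008·RH+0.085·T) = 0.4915 μm/a
  sum: 0.6287 + 0.4915 → r_corr = 1.12 μm/a
Ordering by μm/a: copper (1.45) > zinc (1.12)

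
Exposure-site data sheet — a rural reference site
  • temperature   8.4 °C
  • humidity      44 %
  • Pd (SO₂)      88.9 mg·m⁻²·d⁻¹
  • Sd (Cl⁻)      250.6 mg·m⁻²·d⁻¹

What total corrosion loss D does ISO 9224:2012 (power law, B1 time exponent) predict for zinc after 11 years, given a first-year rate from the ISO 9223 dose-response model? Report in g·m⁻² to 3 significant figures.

D(11) = 92.6 g·m⁻²

zinc: temperature factor f = +0.038·(-1.6) = -0.0608
  Pd branch = 0.0129·Pd^0.44·e^(0.046·RH+f) = 0.6618 μm/a
  Cl⁻ term: 0.0175·250.6^0.57·exp(0.008·44+0.085·8.4) = 1.184
  r_corr = 0.6618 + 1.184 = 1.846 μm/a
Power-law: D(11) = r_corr · 11^0.813
  D(11) = 1.846 × 11^0.813 = 1.846 × 7.025 = 12.97 μm
  Mass loss = 12.97 μm × 7.14 g/cm³ = 92.59 g·m⁻²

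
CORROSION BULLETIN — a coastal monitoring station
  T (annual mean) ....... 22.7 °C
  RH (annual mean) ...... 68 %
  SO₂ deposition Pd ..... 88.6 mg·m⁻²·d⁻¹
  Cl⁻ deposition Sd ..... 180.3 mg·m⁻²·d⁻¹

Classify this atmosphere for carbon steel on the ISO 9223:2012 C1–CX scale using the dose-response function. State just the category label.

C5

carbon steel: T>10 °C ⇒ hinge -0.054·(22.7−10) = -0.6858
  SO₂ term: 1.77·88.6^0.52·exp(0.02·68-0.6858) = 35.76
  Cl⁻ term: 0.102·180.3^0.62·exp(0.033·68+0.04·22.7) = 59.73
  sum: 35.76 + 59.73 → r_corr = 95.5 μm/a
Category bounds: 80…200 μm/a bracket r_corr ⇒ C5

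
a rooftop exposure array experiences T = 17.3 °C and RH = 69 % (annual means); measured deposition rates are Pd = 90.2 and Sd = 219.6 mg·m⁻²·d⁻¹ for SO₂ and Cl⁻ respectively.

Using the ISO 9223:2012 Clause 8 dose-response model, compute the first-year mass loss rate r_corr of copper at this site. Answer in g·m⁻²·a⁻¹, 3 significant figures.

copper: temperature factor f = -0.080·(7.3) = -0.5840
  SO₂ term: 0.0053·90.2^0.26·exp(0.059·69-0.5840) = 0.5585
  Cl⁻ term: 0.01025·219.6^0.27·exp(0.036·69+0.049·17.3) = 1.23
  sum: 0.5585 + 1.23 → r_corr = 1.788 μm/a
Convert to mass loss: 1.788 μm/a × 8.96 g/cm³ = 16.02 g·m⁻²·a⁻¹

r_corr = 16.0 g·m⁻²·a⁻¹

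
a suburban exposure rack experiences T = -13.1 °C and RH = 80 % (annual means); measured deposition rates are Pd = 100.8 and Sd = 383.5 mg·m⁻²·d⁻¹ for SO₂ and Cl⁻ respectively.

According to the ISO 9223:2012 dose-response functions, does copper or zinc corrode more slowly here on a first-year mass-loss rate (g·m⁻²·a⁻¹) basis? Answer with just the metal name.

copper: T≤10 °C ⇒ hinge +0.126·(-13.1−10) = -2.9106
  Pd branch = 0.0053·Pd^0.26·e^(0.059·RH+f) = 0.1074 μm/a
  Sd branch = 0.01025·Sd^0.27·e^(0.036·RH+0.049·T) = 0.479 μm/a
  sum: 0.1074 + 0.479 → r_corr = 0.5864 μm/a
  mass loss = 0.5864 μm/a × 8.96 g/cm³ = 5.254 g·m⁻²·a⁻¹
zinc: f(T) = +0.038·(T−10) [T≤10 °C] = -0.8778
  Pd branch = 0.0129·Pd^0.44·e^(0.046·RH+f) = 1.618 μm/a
  Cl⁻ term: 0.0175·383.5^0.57·exp(0.008·80+0.085·-13.1) = 0.3237
  r_corr = 1.618 + 0.3237 = 1.942 μm/a
  mass loss = 1.942 μm/a × 7.14 g/cm³ = 13.87 g·m⁻²·a⁻¹
Ordering by g·m⁻²·a⁻¹: zinc (13.9) > copper (5.25)

copper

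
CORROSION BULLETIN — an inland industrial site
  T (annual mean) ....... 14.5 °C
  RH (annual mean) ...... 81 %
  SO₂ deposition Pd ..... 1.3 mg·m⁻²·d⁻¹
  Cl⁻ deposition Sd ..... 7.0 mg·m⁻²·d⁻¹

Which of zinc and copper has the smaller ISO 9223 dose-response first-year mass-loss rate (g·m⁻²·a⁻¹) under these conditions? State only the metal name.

zinc

zinc: f(T) = -0.071·(T−10) [T>10 °C] = -0.3195
  sulphur-dioxide contribution → 0.4367 μm/a
  chloride contribution → 0.3479 μm/a
  ⇒ r_corr(zinc) = 0.7845 μm/a
  mass loss = 0.7845 μm/a × 7.14 g/cm³ = 5.602 g·m⁻²·a⁻¹
copper: temperature factor f = -0.080·(4.5) = -0.3600
  sulphur-dioxide contribution → 0.471 μm/a
  chloride contribution → 0.6514 μm/a
  ⇒ r_corr(copper) = 1.122 μm/a
  mass loss = 1.122 μm/a × 8.96 g/cm³ = 10.06 g·m⁻²·a⁻¹
Ordering by g·m⁻²·a⁻¹: copper (10.1) > zinc (5.6)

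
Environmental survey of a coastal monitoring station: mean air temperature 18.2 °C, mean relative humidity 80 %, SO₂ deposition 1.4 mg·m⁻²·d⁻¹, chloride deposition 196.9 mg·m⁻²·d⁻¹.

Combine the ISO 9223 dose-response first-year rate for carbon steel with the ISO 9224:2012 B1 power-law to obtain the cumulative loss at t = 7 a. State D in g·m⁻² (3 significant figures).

D(7) = 1.85e+03 g·m⁻²

carbon steel: T>10 °C ⇒ hinge -0.054·(18.2−10) = -0.4428
  Pd branch = 1.77·Pd^0.52·e^(0.02·RH+f) = 6.707 μm/a
  Cl⁻ term: 0.102·196.9^0.62·exp(0.033·80+0.04·18.2) = 78.3
  r_corr = 6.707 + 78.3 = 85 μm/a
Long-term exponent b (ISO 9224 Table 2, B1) = 0.523
  D(7) = 85 × 7^0.523 = 85 × 2.767 = 235.2 μm
  Mass loss = 235.2 μm × 7.85 g/cm³ = 1846 g·m⁻²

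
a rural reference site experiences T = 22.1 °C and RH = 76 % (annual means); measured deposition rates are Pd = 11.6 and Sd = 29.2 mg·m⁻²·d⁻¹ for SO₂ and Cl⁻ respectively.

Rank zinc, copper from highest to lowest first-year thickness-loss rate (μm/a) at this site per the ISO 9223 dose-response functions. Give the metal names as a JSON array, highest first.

zinc: temperature factor f = -0.071·(12.1) = -0.8591
  SO₂ term: 0.0129·11.6^0.44·exp(0.046·76-0.8591) = 0.5298
  Cl⁻ term: 0.0175·29.2^0.57·exp(0.008·76+0.085·22.1) = 1.439
  r_corr = 0.5298 + 1.439 = 1.969 μm/a
copper: T>10 °C ⇒ hinge -0.080·(22.1−10) = -0.9680
  Pd branch = 0.0053·Pd^0.26·e^(0.059·RH+f) = 0.3373 μm/a
  Sd branch = 0.01025·Sd^0.27·e^(0.036·RH+0.049·T) = 1.161 μm/a
  sum: 0.3373 + 1.161 → r_corr = 1.498 μm/a
Ordering by μm/a: zinc (1.97) > copper (1.5)

["zinc", "copper"]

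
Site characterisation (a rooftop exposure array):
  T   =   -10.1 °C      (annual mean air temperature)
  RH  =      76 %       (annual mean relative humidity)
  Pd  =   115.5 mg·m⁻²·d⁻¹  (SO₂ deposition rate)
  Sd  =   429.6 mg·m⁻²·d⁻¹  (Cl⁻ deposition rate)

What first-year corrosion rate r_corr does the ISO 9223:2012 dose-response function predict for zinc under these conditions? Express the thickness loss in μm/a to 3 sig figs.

zinc: f(T) = +0.038·(T−10) [T≤10 °C] = -0.7638
  sulphur-dioxide contribution → 1.602 μm/a
  chloride contribution → 0.4316 μm/a
  ⇒ r_corr(zinc) = 2.034 μm/a

r_corr = 2.03 μm/a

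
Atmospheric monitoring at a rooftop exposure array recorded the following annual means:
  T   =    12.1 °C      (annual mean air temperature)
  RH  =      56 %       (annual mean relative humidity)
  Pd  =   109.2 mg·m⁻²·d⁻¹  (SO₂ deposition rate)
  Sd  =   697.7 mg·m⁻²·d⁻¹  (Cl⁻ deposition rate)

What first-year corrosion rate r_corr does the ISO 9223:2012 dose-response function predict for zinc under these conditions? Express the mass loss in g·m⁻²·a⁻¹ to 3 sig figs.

r_corr = 31.1 g·m⁻²·a⁻¹

zinc: T>10 °C ⇒ hinge -0.071·(12.1−10) = -0.1491
  SO₂ term: 0.0129·109.2^0.44·exp(0.046·56-0.1491) = 1.152
  Sd branch = 0.0175·Sd^0.57·e^(0.008·RH+0.085·T) = 3.2 μm/a
  sum: 1.152 + 3.2 → r_corr = 4.352 μm/a
Convert to mass loss: 4.352 μm/a × 7.14 g/cm³ = 31.07 g·m⁻²·a⁻¹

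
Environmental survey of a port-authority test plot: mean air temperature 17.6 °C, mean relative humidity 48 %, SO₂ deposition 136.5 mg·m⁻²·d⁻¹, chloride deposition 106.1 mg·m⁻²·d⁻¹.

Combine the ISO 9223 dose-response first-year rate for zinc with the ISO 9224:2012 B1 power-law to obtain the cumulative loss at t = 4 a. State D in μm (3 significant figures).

D(4) = 6.89 μm

zinc: T>10 °C ⇒ hinge -0.071·(17.6−10) = -0.5396
  SO₂ term: 0.0129·136.5^0.44·exp(0.046·48-0.5396) = 0.5951
  Sd branch = 0.0175·Sd^0.57·e^(0.008·RH+0.085·T) = 1.637 μm/a
  r_corr = 0.5951 + 1.637 = 2.233 μm/a
ISO 9224: D(t) = r_corr · t^b with b = 0.813 (zinc, B1)
  D(4) = 2.233 × 4^0.813 = 2.233 × 3.087 = 6.891 μm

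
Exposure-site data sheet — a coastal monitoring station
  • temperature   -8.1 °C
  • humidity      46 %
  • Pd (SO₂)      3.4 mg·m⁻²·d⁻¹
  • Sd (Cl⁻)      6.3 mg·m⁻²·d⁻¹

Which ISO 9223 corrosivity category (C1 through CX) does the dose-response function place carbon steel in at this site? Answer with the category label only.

carbon steel: T≤10 °C ⇒ hinge +0.150·(-8.1−10) = -2.7150
  Pd branch = 1.77·Pd^0.52·e^(0.02·RH+f) = 0.5556 μm/a
  Sd branch = 0.102·Sd^0.62·e^(0.033·RH+0.04·T) = 1.054 μm/a
  sum: 0.5556 + 1.054 → r_corr = 1.609 μm/a
1.61 μm/a falls in (1.3, 25] for carbon steel → category C2

C2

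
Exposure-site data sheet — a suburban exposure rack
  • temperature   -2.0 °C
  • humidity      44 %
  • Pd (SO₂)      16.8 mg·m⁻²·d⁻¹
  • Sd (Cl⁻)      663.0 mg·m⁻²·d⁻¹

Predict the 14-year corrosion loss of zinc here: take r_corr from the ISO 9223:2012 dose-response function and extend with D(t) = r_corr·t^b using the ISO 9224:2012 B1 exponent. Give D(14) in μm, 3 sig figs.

zinc: f(T) = +0.038·(T−10) [T≤10 °C] = -0.4560
  sulphur-dioxide contribution → 0.2141 μm/a
  chloride contribution → 0.8518 μm/a
  ⇒ r_corr(zinc) = 1.066 μm/a
ISO 9224: D(t) = r_corr · t^b with b = 0.813 (zinc, B1)
  D(14) = 1.066 × 14^0.813 = 1.066 × 8.547 = 9.11 μm

D(14) = 9.11 μm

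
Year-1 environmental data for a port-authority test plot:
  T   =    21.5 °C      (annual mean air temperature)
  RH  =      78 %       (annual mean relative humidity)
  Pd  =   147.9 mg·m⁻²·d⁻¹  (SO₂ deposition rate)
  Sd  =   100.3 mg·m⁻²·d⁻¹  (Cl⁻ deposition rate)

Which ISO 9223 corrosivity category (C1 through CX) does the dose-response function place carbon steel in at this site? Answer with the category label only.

carbon steel: temperature factor f = -0.054·(11.5) = -0.6210
  Pd branch = 1.77·Pd^0.52·e^(0.02·RH+f) = 60.84 μm/a
  Sd branch = 0.102·Sd^0.62·e^(0.033·RH+0.04·T) = 55.05 μm/a
  r_corr = 60.84 + 55.05 = 115.9 μm/a
116 μm/a falls in (80, 200] for carbon steel → category C5

C5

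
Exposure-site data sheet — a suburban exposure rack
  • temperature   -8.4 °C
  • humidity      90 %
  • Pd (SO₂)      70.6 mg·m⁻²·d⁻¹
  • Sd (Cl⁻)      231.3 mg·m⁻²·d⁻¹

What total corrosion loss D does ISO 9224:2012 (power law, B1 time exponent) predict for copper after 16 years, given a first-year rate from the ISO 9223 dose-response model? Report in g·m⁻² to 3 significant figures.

copper: f(T) = +0.126·(T−10) [T≤10 °C] = -2.3184
  Pd branch = 0.0053·Pd^0.26·e^(0.059·RH+f) = 0.3193 μm/a
  Cl⁻ term: 0.01025·231.3^0.27·exp(0.036·90+0.049·-8.4) = 0.7541
  sum: 0.3193 + 0.7541 → r_corr = 1.073 μm/a
ISO 9224: D(t) = r_corr · t^b with b = 0.667 (copper, B1)
  D(16) = 1.073 × 16^0.667 = 1.073 × 6.355 = 6.822 μm
  Mass loss = 6.822 μm × 8.96 g/cm³ = 61.12 g·m⁻²

D(16) = 61.1 g·m⁻²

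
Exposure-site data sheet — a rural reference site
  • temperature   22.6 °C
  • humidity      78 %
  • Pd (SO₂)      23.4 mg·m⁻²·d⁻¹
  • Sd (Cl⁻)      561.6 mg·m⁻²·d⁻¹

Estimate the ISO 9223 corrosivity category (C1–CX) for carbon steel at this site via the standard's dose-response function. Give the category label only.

carbon steel: f(T) = -0.054·(T−10) [T>10 °C] = -0.6804
  Pd branch = 1.77·Pd^0.52·e^(0.02·RH+f) = 21.98 μm/a
  Sd branch = 0.102·Sd^0.62·e^(0.033·RH+0.04·T) = 167.4 μm/a
  sum: 21.98 + 167.4 → r_corr = 189.4 μm/a
ISO 9223 Table 2 (carbon steel): 80 < 189 ≤ 200 μm/a ⇒ C5

C5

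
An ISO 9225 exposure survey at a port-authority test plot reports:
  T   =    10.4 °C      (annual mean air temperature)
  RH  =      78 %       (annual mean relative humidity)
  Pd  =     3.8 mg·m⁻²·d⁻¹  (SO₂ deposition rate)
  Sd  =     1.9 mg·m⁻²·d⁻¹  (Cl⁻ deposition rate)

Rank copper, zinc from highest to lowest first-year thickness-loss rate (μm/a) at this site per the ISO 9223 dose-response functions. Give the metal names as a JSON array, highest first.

copper: temperature factor f = -0.080·(0.4) = -0.0320
  sulphur-dioxide contribution → 0.724 μm/a
  chloride contribution → 0.3364 μm/a
  ⇒ r_corr(copper) = 1.06 μm/a
zinc: T>10 °C ⇒ hinge -0.071·(10.4−10) = -0.0284
  sulphur-dioxide contribution → 0.8158 μm/a
  chloride contribution → 0.114 μm/a
  ⇒ r_corr(zinc) = 0.9298 μm/a
Ordering by μm/a: copper (1.06) > zinc (0.93)

["copper", "zinc"]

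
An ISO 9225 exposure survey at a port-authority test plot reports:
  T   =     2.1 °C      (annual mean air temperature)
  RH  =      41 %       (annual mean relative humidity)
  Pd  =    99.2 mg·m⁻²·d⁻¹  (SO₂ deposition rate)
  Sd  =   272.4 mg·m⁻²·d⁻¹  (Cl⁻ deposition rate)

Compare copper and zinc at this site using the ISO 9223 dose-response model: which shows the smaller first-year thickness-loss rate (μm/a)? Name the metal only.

copper: temperature factor f = +0.126·(-7.9) = -0.9954
  SO₂ term: 0.0053·99.2^0.26·exp(0.059·41-0.9954) = 0.07272
  Cl⁻ term: 0.01025·272.4^0.27·exp(0.036·41+0.049·2.1) = 0.2259
  r_corr = 0.07272 + 0.2259 = 0.2986 μm/a
zinc: f(T) = +0.038·(T−10) [T≤10 °C] = -0.3002
  SO₂ term: 0.0129·99.2^0.44·exp(0.046·41-0.3002) = 0.4762
  Sd branch = 0.0175·Sd^0.57·e^(0.008·RH+0.085·T) = 0.7097 μm/a
  r_corr = 0.4762 + 0.7097 = 1.186 μm/a
Ordering by μm/a: zinc (1.19) > copper (0.299)

copper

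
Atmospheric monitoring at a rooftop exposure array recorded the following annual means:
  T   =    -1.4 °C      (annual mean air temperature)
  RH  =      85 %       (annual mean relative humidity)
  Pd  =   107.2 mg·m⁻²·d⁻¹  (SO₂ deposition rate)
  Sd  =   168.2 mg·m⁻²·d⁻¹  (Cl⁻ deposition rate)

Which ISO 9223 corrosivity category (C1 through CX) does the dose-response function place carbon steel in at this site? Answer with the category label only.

carbon steel: f(T) = +0.150·(T−10) [T≤10 °C] = -1.7100
  SO₂ term: 1.77·107.2^0.52·exp(0.02·85-1.7100) = 19.92
  Cl⁻ term: 0.102·168.2^0.62·exp(0.033·85+0.04·-1.4) = 38.24
  r_corr = 19.92 + 38.24 = 58.16 μm/a
58.2 μm/a falls in (50, 80] for carbon steel → category C4

C4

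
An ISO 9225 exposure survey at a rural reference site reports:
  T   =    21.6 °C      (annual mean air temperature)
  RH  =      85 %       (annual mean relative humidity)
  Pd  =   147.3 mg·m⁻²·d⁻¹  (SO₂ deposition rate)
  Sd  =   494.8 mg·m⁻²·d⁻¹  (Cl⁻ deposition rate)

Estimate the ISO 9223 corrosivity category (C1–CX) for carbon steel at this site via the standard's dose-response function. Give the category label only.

CX

carbon steel: temperature factor f = -0.054·(11.6) = -0.6264
  sulphur-dioxide contribution → 69.45 μm/a
  chloride contribution → 187.3 μm/a
  ⇒ r_corr(carbon steel) = 256.8 μm/a
ISO 9223 Table 2 (carbon steel): 200 < 257 ≤ 700 μm/a ⇒ CX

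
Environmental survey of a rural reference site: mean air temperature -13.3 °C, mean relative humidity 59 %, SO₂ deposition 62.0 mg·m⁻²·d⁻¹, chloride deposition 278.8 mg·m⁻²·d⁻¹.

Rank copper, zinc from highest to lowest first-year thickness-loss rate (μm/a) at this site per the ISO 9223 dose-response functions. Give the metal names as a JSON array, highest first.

["zinc", "copper"]

copper: temperature factor f = +0.126·(-23.3) = -2.9358
  sulphur-dioxide contribution → 0.02673 μm/a
  chloride contribution → 0.2043 μm/a
  ⇒ r_corr(copper) = 0.2311 μm/a
zinc: T≤10 °C ⇒ hinge +0.038·(-13.3−10) = -0.8854
  sulphur-dioxide contribution → 0.4936 μm/a
  chloride contribution → 0.2243 μm/a
  ⇒ r_corr(zinc) = 0.7179 μm/a
Ordering by μm/a: zinc (0.718) > copper (0.231)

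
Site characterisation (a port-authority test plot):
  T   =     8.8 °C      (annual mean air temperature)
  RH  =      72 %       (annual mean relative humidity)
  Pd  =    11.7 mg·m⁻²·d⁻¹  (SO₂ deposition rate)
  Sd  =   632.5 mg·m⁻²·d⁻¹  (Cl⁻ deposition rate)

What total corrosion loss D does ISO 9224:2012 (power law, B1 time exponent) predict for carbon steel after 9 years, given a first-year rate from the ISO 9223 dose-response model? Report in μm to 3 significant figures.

carbon steel: T≤10 °C ⇒ hinge +0.150·(8.8−10) = -0.1800
  SO₂ term: 1.77·11.7^0.52·exp(0.02·72-0.1800) = 22.42
  Cl⁻ term: 0.102·632.5^0.62·exp(0.033·72+0.04·8.8) = 85.12
  sum: 22.42 + 85.12 → r_corr = 107.5 μm/a
Long-term exponent b (ISO 9224 Table 2, B1) = 0.523
  D(9) = 107.5 × 9^0.523 = 107.5 × 3.156 = 339.3 μm

D(9) = 339 μm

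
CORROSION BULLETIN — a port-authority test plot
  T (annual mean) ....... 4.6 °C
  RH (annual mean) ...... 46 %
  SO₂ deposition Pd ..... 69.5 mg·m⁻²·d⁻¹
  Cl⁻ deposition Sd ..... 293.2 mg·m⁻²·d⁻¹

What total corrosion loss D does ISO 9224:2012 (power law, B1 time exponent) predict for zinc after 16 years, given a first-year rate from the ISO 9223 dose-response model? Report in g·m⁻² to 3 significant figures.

D(16) = 103 g·m⁻²

zinc: f(T) = +0.038·(T−10) [T≤10 °C] = -0.2052
  SO₂ term: 0.0129·69.5^0.44·exp(0.046·46-0.2052) = 0.5635
  Cl⁻ term: 0.0175·293.2^0.57·exp(0.008·46+0.085·4.6) = 0.9527
  r_corr = 0.5635 + 0.9527 = 1.516 μm/a
Long-term exponent b (ISO 9224 Table 2, B1) = 0.813
  D(16) = 1.516 × 16^0.813 = 1.516 × 9.527 = 14.44 μm
  Mass loss = 14.44 μm × 7.14 g/cm³ = 103.1 g·m⁻²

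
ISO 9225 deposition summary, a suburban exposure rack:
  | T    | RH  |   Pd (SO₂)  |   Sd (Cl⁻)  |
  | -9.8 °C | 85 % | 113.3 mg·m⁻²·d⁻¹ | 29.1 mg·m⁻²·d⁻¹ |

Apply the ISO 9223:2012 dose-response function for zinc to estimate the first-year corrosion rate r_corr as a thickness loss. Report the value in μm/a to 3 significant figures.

r_corr = 2.53 μm/a

zinc: f(T) = +0.038·(T−10) [T≤10 °C] = -0.7524
  sulphur-dioxide contribution → 2.431 μm/a
  chloride contribution → 0.1026 μm/a
  total first-year rate 2.534 μm/a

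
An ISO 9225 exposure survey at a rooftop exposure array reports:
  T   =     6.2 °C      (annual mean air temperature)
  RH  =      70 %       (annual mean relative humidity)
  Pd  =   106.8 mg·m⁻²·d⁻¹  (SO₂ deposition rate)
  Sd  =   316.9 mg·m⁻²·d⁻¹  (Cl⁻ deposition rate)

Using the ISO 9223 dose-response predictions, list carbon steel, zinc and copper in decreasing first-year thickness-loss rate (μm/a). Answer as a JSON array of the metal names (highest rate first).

["carbon steel", "zinc", "copper"]

carbon steel: temperature factor f = +0.150·(-3.8) = -0.5700
  sulphur-dioxide contribution → 46.06 μm/a
  chloride contribution → 46.78 μm/a
  ⇒ r_corr(carbon steel) = 92.84 μm/a
zinc: f(T) = +0.038·(T−10) [T≤10 °C] = -0.1444
  sulphur-dioxide contribution → 2.182 μm/a
  chloride contribution → 1.382 μm/a
  total first-year rate 3.565 μm/a
copper: f(T) = +0.126·(T−10) [T≤10 °C] = -0.4788
  sulphur-dioxide contribution → 0.6877 μm/a
  chloride contribution → 0.8172 μm/a
  ⇒ r_corr(copper) = 1.505 μm/a
Ordering by μm/a: carbon steel (92.8) > zinc (3.56) > copper (1.5)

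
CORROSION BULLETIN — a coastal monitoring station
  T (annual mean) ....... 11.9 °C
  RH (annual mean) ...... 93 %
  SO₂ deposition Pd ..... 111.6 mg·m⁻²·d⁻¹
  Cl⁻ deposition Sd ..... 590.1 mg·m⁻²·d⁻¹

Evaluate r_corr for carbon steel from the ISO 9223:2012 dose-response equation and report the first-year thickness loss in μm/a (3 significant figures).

carbon steel: f(T) = -0.054·(T−10) [T>10 °C] = -0.1026
  sulphur-dioxide contribution → 119.1 μm/a
  chloride contribution → 184.6 μm/a
  total first-year rate 303.7 μm/a

r_corr = 304 μm/a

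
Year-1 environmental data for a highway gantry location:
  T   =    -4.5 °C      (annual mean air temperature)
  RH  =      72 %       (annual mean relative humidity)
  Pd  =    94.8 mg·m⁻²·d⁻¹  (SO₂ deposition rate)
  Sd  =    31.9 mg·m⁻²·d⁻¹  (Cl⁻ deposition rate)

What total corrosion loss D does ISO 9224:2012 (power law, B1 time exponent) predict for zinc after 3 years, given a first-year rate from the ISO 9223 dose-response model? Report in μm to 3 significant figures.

D(3) = 4.07 μm

zinc: temperature factor f = +0.038·(-14.5) = -0.5510
  sulphur-dioxide contribution → 1.512 μm/a
  chloride contribution → 0.1528 μm/a
  ⇒ r_corr(zinc) = 1.665 μm/a
ISO 9224: D(t) = r_corr · t^b with b = 0.813 (zinc, B1)
  D(3) = 1.665 × 3^0.813 = 1.665 × 2.443 = 4.066 μm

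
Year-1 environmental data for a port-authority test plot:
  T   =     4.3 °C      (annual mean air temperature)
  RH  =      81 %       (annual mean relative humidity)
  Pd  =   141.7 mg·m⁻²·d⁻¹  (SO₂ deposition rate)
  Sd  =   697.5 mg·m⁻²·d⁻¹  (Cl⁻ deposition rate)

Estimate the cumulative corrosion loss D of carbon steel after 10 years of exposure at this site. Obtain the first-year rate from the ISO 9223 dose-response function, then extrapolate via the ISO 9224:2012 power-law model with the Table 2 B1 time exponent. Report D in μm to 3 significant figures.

D(10) = 506 μm

carbon steel: f(T) = +0.150·(T−10) [T≤10 °C] = -0.8550
  sulphur-dioxide contribution → 49.99 μm/a
  chloride contribution → 101.7 μm/a
  ⇒ r_corr(carbon steel) = 151.7 μm/a
ISO 9224: D(t) = r_corr · t^b with b = 0.523 (carbon steel, B1)
  D(10) = 151.7 × 10^0.523 = 151.7 × 3.334 = 505.7 μm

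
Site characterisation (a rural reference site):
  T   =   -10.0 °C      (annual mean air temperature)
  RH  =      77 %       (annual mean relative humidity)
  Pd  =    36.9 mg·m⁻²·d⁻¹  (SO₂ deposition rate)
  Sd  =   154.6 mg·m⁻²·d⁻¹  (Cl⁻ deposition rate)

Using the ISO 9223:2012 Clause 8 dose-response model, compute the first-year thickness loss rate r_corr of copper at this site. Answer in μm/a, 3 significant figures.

copper: temperature factor f = +0.126·(-20.0) = -2.5200
  sulphur-dioxide contribution → 0.1024 μm/a
  chloride contribution → 0.3916 μm/a
  total first-year rate 0.494 μm/a

r_corr = 0.494 μm/a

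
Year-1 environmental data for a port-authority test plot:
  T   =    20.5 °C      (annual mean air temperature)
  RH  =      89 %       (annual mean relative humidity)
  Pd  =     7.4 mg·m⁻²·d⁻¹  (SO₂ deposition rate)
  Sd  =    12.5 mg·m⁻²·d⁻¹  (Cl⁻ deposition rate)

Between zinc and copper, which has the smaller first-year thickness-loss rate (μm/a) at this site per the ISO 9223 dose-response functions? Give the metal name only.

zinc

zinc: T>10 °C ⇒ hinge -0.071·(20.5−10) = -0.7455
  Pd branch = 0.0129·Pd^0.44·e^(0.046·RH+f) = 0.8857 μm/a
  Cl⁻ term: 0.0175·12.5^0.57·exp(0.008·89+0.085·20.5) = 0.8595
  r_corr = 0.8857 + 0.8595 = 1.745 μm/a
copper: f(T) = -0.080·(T−10) [T>10 °C] = -0.8400
  SO₂ term: 0.0053·7.4^0.26·exp(0.059·89-0.8400) = 0.7344
  Sd branch = 0.01025·Sd^0.27·e^(0.036·RH+0.049·T) = 1.363 μm/a
  sum: 0.7344 + 1.363 → r_corr = 2.098 μm/a
Ordering by μm/a: copper (2.1) > zinc (1.75)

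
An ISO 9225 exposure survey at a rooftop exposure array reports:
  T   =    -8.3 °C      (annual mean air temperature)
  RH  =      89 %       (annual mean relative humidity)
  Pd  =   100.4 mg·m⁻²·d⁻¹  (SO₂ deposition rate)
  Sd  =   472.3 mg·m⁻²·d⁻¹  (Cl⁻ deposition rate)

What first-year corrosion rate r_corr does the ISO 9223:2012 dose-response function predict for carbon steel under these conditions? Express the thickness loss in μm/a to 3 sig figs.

carbon steel: f(T) = +0.150·(T−10) [T≤10 °C] = -2.7450
  sulphur-dioxide contribution → 7.409 μm/a
  chloride contribution → 62.8 μm/a
  total first-year rate 70.21 μm/a

r_corr = 70.2 μm/a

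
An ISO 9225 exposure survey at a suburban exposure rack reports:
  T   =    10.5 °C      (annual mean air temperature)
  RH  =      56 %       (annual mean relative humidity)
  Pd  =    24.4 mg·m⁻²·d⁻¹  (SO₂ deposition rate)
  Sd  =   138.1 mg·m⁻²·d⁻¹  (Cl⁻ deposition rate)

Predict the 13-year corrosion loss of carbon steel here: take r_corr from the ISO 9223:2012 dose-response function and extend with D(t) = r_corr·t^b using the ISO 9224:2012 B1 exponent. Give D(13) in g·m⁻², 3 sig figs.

D(13) = 1.46e+03 g·m⁻²

carbon steel: T>10 °C ⇒ hinge -0.054·(10.5−10) = -0.0270
  SO₂ term: 1.77·24.4^0.52·exp(0.02·56-0.0270) = 27.8
  Cl⁻ term: 0.102·138.1^0.62·exp(0.033·56+0.04·10.5) = 20.92
  r_corr = 27.8 + 20.92 = 48.72 μm/a
ISO 9224: D(t) = r_corr · t^b with b = 0.523 (carbon steel, B1)
  D(13) = 48.72 × 13^0.523 = 48.72 × 3.825 = 186.3 μm
  Mass loss = 186.3 μm × 7.85 g/cm³ = 1463 g·m⁻²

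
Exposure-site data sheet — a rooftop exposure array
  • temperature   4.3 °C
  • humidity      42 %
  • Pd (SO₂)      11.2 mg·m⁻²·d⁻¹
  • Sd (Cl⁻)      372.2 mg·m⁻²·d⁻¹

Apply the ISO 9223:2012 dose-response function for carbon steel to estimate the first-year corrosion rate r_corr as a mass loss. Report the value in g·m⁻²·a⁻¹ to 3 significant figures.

carbon steel: temperature factor f = +0.150·(-5.7) = -0.8550
  sulphur-dioxide contribution → 6.124 μm/a
  chloride contribution → 19.02 μm/a
  total first-year rate 25.14 μm/a
Convert to mass loss: 25.14 μm/a × 7.85 g/cm³ = 197.3 g·m⁻²·a⁻¹

r_corr = 197 g·m⁻²·a⁻¹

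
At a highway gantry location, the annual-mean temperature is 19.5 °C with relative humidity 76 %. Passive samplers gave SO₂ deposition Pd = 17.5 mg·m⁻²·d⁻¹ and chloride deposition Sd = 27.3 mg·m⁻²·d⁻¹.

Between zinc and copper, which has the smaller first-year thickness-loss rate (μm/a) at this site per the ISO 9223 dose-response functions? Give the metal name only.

copper

zinc: f(T) = -0.071·(T−10) [T>10 °C] = -0.6745
  sulphur-dioxide contribution → 0.7636 μm/a
  chloride contribution → 1.111 μm/a
  total first-year rate 1.874 μm/a
copper: f(T) = -0.080·(T−10) [T>10 °C] = -0.7600
  sulphur-dioxide contribution → 0.4621 μm/a
  chloride contribution → 1.004 μm/a
  total first-year rate 1.466 μm/a
Ordering by μm/a: zinc (1.87) > copper (1.47)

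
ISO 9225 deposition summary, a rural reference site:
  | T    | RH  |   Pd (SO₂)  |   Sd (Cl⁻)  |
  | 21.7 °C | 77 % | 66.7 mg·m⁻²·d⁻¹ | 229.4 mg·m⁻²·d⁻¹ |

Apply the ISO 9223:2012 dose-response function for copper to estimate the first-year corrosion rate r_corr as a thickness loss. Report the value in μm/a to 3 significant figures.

r_corr = 2.64 μm/a

copper: T>10 °C ⇒ hinge -0.080·(21.7−10) = -0.9360
  Pd branch = 0.0053·Pd^0.26·e^(0.059·RH+f) = 0.5822 μm/a
  Cl⁻ term: 0.01025·229.4^0.27·exp(0.036·77+0.049·21.7) = 2.059
  r_corr = 0.5822 + 2.059 = 2.642 μm/a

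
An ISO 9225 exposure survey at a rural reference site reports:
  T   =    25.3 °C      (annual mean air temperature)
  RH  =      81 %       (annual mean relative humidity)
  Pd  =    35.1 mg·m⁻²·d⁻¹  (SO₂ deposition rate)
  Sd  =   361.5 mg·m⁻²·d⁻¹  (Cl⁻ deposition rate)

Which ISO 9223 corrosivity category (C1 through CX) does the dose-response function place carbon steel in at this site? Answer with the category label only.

C5

carbon steel: T>10 °C ⇒ hinge -0.054·(25.3−10) = -0.8262
  SO₂ term: 1.77·35.1^0.52·exp(0.02·81-0.8262) = 24.9
  Sd branch = 0.102·Sd^0.62·e^(0.033·RH+0.04·T) = 156.7 μm/a
  r_corr = 24.9 + 156.7 = 181.6 μm/a
ISO 9223 Table 2 (carbon steel): 80 < 182 ≤ 200 μm/a ⇒ C5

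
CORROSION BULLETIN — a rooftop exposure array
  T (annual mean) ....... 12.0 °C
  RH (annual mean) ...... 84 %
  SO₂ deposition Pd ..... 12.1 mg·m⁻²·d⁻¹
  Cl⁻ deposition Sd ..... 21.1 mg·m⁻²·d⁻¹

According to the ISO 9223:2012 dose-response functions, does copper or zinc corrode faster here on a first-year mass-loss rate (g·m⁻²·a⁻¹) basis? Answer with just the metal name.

copper: f(T) = -0.080·(T−10) [T>10 °C] = -0.1600
  sulphur-dioxide contribution → 1.227 μm/a
  chloride contribution → 0.8649 μm/a
  total first-year rate 2.091 μm/a
  mass loss = 2.091 μm/a × 8.96 g/cm³ = 18.74 g·m⁻²·a⁻¹
zinc: f(T) = -0.071·(T−10) [T>10 °C] = -0.1420
  sulphur-dioxide contribution → 1.598 μm/a
  chloride contribution → 0.5404 μm/a
  total first-year rate 2.138 μm/a
  mass loss = 2.138 μm/a × 7.14 g/cm³ = 15.27 g·m⁻²·a⁻¹
Ordering by g·m⁻²·a⁻¹: copper (18.7) > zinc (15.3)

copper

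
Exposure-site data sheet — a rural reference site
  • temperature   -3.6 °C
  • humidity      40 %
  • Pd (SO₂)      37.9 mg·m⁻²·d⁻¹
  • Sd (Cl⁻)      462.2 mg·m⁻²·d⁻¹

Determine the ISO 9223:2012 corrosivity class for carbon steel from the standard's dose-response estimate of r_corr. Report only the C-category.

carbon steel: f(T) = +0.150·(T−10) [T≤10 °C] = -2.0400
  Pd branch = 1.77·Pd^0.52·e^(0.02·RH+f) = 3.391 μm/a
  Sd branch = 0.102·Sd^0.62·e^(0.033·RH+0.04·T) = 14.84 μm/a
  sum: 3.391 + 14.84 → r_corr = 18.23 μm/a
18.2 μm/a falls in (1.3, 25] for carbon steel → category C2

C2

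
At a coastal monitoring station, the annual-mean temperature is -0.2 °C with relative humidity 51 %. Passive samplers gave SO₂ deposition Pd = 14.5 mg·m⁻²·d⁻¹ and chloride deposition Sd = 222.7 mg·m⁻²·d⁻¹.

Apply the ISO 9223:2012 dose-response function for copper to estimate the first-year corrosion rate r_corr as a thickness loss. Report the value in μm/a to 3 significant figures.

copper: T≤10 °C ⇒ hinge +0.126·(-0.2−10) = -1.2852
  sulphur-dioxide contribution → 0.05955 μm/a
  chloride contribution → 0.274 μm/a
  total first-year rate 0.3335 μm/a

r_corr = 0.334 μm/a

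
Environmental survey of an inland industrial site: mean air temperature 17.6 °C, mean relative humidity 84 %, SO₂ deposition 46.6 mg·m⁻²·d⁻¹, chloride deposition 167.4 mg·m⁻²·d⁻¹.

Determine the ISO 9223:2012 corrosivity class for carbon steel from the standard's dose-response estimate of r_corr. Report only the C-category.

C5

carbon steel: f(T) = -0.054·(T−10) [T>10 °C] = -0.4104
  sulphur-dioxide contribution → 46.44 μm/a
  chloride contribution → 78.87 μm/a
  ⇒ r_corr(carbon steel) = 125.3 μm/a
ISO 9223 Table 2 (carbon steel): 80 < 125 ≤ 200 μm/a ⇒ C5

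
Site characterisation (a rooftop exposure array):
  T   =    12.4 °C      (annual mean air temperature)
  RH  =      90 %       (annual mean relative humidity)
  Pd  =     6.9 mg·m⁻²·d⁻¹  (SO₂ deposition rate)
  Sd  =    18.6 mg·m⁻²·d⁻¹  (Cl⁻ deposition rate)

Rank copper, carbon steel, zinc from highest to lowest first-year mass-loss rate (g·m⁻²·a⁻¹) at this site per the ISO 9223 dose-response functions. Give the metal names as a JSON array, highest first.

["carbon steel", "copper", "zinc"]

copper: temperature factor f = -0.080·(2.4) = -0.1920
  Pd branch = 0.0053·Pd^0.26·e^(0.059·RH+f) = 1.462 μm/a
  Sd branch = 0.01025·Sd^0.27·e^(0.036·RH+0.049·T) = 1.058 μm/a
  sum: 1.462 + 1.058 → r_corr = 2.52 μm/a
  mass loss = 2.52 μm/a × 8.96 g/cm³ = 22.58 g·m⁻²·a⁻¹
carbon steel: temperature factor f = -0.054·(2.4) = -0.1296
  SO₂ term: 1.77·6.9^0.52·exp(0.02·90-0.1296) = 25.68
  Cl⁻ term: 0.102·18.6^0.62·exp(0.033·90+0.04·12.4) = 20
  r_corr = 25.68 + 20 = 45.68 μm/a
  mass loss = 45.68 μm/a × 7.85 g/cm³ = 358.6 g·m⁻²·a⁻¹
zinc: temperature factor f = -0.071·(2.4) = -0.1704
  Pd branch = 0.0129·Pd^0.44·e^(0.046·RH+f) = 1.598 μm/a
  Sd branch = 0.0175·Sd^0.57·e^(0.008·RH+0.085·T) = 0.5459 μm/a
  r_corr = 1.598 + 0.5459 = 2.144 μm/a
  mass loss = 2.144 μm/a × 7.14 g/cm³ = 15.31 g·m⁻²·a⁻¹
Ordering by g·m⁻²·a⁻¹: carbon steel (359) > copper (22.6) > zinc (15.3)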